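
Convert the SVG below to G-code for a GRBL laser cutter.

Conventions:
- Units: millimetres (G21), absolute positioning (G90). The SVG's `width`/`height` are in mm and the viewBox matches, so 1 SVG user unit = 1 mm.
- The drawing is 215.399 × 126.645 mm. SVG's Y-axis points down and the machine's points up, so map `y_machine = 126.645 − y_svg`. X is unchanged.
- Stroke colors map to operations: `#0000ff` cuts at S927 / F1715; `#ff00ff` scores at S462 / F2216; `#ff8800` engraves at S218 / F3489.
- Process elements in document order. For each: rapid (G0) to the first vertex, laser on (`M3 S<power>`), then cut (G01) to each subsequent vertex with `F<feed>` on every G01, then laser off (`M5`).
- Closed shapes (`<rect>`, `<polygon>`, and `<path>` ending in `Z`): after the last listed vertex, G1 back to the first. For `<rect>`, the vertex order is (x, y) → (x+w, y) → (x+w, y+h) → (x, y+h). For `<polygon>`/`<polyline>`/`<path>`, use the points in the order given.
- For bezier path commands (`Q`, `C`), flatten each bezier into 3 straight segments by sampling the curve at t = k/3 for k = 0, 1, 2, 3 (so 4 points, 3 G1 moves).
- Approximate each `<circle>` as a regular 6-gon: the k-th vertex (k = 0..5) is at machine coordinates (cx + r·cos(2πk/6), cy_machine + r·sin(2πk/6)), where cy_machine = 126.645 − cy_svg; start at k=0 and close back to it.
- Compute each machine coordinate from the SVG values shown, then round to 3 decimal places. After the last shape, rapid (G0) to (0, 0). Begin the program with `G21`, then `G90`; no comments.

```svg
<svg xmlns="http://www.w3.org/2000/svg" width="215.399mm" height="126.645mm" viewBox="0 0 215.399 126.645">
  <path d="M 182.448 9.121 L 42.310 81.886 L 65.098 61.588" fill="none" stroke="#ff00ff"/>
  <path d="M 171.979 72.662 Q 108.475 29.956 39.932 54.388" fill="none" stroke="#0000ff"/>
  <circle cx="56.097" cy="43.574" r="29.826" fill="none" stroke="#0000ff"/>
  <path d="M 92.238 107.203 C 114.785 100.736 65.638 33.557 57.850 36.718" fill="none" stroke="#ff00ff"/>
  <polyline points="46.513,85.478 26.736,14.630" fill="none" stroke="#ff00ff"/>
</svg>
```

viewBox `0 0 215.399 126.645` with mm width/height → 1 unit = 1 mm. Flip: y_m = 126.645 − y_svg.

**Shape 1** — `<path>` open polyline, stroke `#ff00ff` → score (S462, F2216). Machine vertices: (182.448,117.524) → (42.310,44.759) → (65.098,65.057). Open path.

**Shape 2** — `<path>` quadratic bezier, stroke `#0000ff` → cut (S927, F1715). Control points (SVG): P0=(171.979,72.662), P1=(108.475,29.956), P2=(39.932,54.388); sampled at t=k/3. Machine vertices: (171.979,53.983) → (129.083,74.994) → (85.067,81.085) → (39.932,72.257). Open path.

**Shape 3** — `<circle>` circle, stroke `#0000ff` → cut (S927, F1715). Machine vertices: (85.923,83.071) → (71.010,108.901) → (41.184,108.901) → (26.271,83.071) → (41.184,57.241) → (71.010,57.241) → (85.923,83.071). Closed: final G1 returns to the first vertex.

**Shape 4** — `<path>` cubic bezier, stroke `#ff00ff` → score (S462, F2216). Control points (SVG): P0=(92.238,107.203), P1=(114.785,100.736), P2=(65.638,33.557), P3=(57.850,36.718); sampled at t=k/3. Machine vertices: (92.238,19.442) → (95.074,41.293) → (75.237,74.495) → (57.850,89.927). Open path.

**Shape 5** — `<polyline>` line segment, stroke `#ff00ff` → score (S462, F2216). Machine vertices: (46.513,41.167) → (26.736,112.015). Open path.

G21
G90
G0 X182.448 Y117.524
M3 S462
G01 X42.310 Y44.759 F2216
G01 X65.098 Y65.057 F2216
M5
G0 X171.979 Y53.983
M3 S927
G01 X129.083 Y74.994 F1715
G01 X85.067 Y81.085 F1715
G01 X39.932 Y72.257 F1715
M5
G0 X85.923 Y83.071
M3 S927
G01 X71.010 Y108.901 F1715
G01 X41.184 Y108.901 F1715
G01 X26.271 Y83.071 F1715
G01 X41.184 Y57.241 F1715
G01 X71.010 Y57.241 F1715
G01 X85.923 Y83.071 F1715
M5
G0 X92.238 Y19.442
M3 S462
G01 X95.074 Y41.293 F2216
G01 X75.237 Y74.495 F2216
G01 X57.850 Y89.927 F2216
M5
G0 X46.513 Y41.167
M3 S462
G01 X26.736 Y112.015 F2216
M5
G0 X0.000 Y0.000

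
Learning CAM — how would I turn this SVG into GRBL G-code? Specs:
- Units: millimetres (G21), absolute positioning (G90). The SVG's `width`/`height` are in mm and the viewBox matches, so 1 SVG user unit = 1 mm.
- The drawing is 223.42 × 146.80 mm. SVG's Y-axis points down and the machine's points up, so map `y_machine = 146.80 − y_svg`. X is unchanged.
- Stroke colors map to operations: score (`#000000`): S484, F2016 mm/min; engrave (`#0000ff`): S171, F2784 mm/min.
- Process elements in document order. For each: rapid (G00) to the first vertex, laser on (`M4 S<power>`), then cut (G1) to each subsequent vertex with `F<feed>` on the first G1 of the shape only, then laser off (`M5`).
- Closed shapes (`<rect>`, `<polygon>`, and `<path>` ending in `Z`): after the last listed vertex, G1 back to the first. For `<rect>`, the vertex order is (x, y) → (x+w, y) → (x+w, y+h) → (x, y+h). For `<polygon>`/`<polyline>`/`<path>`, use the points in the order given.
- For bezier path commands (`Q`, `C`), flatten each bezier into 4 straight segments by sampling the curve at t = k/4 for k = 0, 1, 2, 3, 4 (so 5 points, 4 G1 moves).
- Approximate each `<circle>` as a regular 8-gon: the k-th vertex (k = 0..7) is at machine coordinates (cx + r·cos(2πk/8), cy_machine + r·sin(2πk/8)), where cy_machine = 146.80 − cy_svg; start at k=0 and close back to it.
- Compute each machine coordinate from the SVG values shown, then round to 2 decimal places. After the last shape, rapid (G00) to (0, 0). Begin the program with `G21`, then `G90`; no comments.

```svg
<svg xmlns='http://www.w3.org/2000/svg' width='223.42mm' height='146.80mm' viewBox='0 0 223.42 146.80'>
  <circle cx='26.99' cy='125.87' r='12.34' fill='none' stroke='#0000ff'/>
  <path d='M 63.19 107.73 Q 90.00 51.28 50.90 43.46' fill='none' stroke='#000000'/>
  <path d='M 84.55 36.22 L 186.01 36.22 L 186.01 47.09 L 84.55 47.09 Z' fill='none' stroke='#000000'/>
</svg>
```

G21
G90
G00 X39.33 Y20.93
M4 S171
G1 X35.72 Y29.66 F2784
G1 X26.99 Y33.27
G1 X18.26 Y29.66
G1 X14.65 Y20.93
G1 X18.26 Y12.20
G1 X26.99 Y8.59
G1 X35.72 Y12.20
G1 X39.33 Y20.93
M5
G00 X63.19 Y39.07
M4 S484
G1 X72.48 Y64.26 F2016
G1 X73.52 Y83.36
G1 X66.33 Y96.39
G1 X50.90 Y103.34
M5
G00 X84.55 Y110.58
M4 S484
G1 X186.01 Y110.58 F2016
G1 X186.01 Y99.71
G1 X84.55 Y99.71
G1 X84.55 Y110.58
M5
G00 X0.00 Y0.00

Since the viewBox matches the mm dimensions, user units are millimetres directly. The only transform is the Y-flip y_m = 146.80 − y_svg.

Shape 1 is a circle drawn with `<circle>`. Its stroke #0000ff means engrave at S171, F2784. After flipping Y the toolpath is (39.33,20.93) → (35.72,29.66) → (26.99,33.27) → (18.26,29.66) → (14.65,20.93) → (18.26,12.20) → (26.99,8.59) → (35.72,12.20) → (39.33,20.93), returning to the start.

Shape 2 is a quadratic bezier drawn with `<path>`. Its stroke #000000 means score at S484, F2016. After flipping Y the toolpath is (63.19,39.07) → (72.48,64.26) → (73.52,83.36) → (66.33,96.39) → (50.90,103.34).

Shape 3 is a rectangle drawn with `<path>`. Its stroke #000000 means score at S484, F2016. After flipping Y the toolpath is (84.55,110.58) → (186.01,110.58) → (186.01,99.71) → (84.55,99.71) → (84.55,110.58), returning to the start.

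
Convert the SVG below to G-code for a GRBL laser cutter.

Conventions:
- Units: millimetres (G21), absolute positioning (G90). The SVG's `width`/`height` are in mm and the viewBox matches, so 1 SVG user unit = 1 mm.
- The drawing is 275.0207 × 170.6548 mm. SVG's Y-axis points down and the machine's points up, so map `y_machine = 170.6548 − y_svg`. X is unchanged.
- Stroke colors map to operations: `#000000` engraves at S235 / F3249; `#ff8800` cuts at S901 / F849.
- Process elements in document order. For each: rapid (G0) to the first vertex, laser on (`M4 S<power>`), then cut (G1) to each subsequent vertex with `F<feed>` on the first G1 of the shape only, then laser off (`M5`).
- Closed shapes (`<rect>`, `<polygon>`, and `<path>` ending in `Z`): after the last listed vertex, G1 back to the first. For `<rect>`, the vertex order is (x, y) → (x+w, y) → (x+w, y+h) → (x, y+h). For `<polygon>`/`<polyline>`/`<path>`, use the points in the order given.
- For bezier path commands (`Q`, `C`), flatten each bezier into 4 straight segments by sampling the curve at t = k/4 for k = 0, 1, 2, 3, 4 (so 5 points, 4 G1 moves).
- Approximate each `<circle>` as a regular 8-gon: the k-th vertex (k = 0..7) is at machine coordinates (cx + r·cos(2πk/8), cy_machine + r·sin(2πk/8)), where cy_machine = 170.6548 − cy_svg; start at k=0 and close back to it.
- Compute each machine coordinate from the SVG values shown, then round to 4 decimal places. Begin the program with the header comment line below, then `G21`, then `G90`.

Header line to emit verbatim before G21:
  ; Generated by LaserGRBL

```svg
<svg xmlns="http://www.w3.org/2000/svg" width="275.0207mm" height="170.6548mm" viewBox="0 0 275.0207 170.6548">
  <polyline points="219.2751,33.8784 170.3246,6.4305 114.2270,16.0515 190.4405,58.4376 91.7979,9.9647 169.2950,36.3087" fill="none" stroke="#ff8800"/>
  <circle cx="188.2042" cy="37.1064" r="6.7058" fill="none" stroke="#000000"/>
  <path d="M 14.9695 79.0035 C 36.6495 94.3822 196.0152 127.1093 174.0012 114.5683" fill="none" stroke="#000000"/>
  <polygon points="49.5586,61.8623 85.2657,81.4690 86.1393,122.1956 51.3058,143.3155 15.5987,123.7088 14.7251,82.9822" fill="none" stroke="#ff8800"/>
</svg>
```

1 u = 1 mm; y_m = 170.6548 − y.

[1] `<polyline>` open polyline, #ff8800→cut S901 F849: (219.2751,136.7764) → (170.3246,164.2243) → (114.2270,154.6033) → (190.4405,112.2172) → (91.7979,160.6901) → (169.2950,134.3461)

[2] `<circle>` circle, #000000→engrave S235 F3249: (194.9100,133.5484) → (192.9459,138.2901) → (188.2042,140.2542) → (183.4625,138.2901) → (181.4984,133.5484) → (183.4625,128.8067) → (188.2042,126.8426) → (192.9459,128.8067) → (194.9100,133.5484) (closed)

[3] `<path>` cubic bezier, #000000→engrave S235 F3249: (14.9695,91.6513) → (52.0602,77.8428) → (110.8706,63.3990) → (161.4884,54.1901) → (174.0012,56.0865)

[4] `<polygon>` regular polygon, #ff8800→cut S901 F849: (49.5586,108.7925) → (85.2657,89.1858) → (86.1393,48.4592) → (51.3058,27.3393) → (15.5987,46.9460) → (14.7251,87.6726) → (49.5586,108.7925) (closed)

; Generated by LaserGRBL
G21
G90
G0 X219.2751 Y136.7764
M4 S901
G1 X170.3246 Y164.2243 F849
G1 X114.2270 Y154.6033
G1 X190.4405 Y112.2172
G1 X91.7979 Y160.6901
G1 X169.2950 Y134.3461
M5
G0 X194.9100 Y133.5484
M4 S235
G1 X192.9459 Y138.2901 F3249
G1 X188.2042 Y140.2542
G1 X183.4625 Y138.2901
G1 X181.4984 Y133.5484
G1 X183.4625 Y128.8067
G1 X188.2042 Y126.8426
G1 X192.9459 Y128.8067
G1 X194.9100 Y133.5484
M5
G0 X14.9695 Y91.6513
M4 S235
G1 X52.0602 Y77.8428 F3249
G1 X110.8706 Y63.3990
G1 X161.4884 Y54.1901
G1 X174.0012 Y56.0865
M5
G0 X49.5586 Y108.7925
M4 S901
G1 X85.2657 Y89.1858 F849
G1 X86.1393 Y48.4592
G1 X51.3058 Y27.3393
G1 X15.5987 Y46.9460
G1 X14.7251 Y87.6726
G1 X49.5586 Y108.7925
M5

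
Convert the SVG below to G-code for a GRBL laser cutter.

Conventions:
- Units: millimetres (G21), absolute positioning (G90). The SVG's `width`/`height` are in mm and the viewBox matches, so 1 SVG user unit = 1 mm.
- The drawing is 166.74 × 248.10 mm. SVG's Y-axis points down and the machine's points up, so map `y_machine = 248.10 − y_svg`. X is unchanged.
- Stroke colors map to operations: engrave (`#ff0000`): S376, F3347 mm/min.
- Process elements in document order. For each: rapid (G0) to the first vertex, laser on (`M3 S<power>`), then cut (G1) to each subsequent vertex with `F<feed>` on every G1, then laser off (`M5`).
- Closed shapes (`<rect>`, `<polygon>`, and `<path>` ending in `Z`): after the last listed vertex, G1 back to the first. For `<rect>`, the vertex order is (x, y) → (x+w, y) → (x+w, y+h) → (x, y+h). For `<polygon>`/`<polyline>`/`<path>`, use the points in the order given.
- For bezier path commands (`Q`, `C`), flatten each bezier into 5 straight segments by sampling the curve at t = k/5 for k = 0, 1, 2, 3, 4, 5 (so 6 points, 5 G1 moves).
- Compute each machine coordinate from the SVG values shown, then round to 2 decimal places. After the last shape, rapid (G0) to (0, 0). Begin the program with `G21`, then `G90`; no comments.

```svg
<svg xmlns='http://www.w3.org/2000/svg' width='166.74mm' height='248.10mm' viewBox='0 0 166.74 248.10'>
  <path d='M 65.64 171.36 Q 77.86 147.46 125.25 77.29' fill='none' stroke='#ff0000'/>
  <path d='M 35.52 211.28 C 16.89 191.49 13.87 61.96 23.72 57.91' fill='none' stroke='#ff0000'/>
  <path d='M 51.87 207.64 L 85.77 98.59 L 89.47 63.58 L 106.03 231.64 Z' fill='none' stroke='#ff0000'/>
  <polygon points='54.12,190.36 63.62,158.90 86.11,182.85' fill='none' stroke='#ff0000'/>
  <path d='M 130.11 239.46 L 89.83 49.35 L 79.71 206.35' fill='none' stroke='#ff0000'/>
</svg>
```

G21
G90
G0 X65.64 Y76.74
M3 S376
G1 X71.93 Y88.15 F3347
G1 X81.04 Y103.26 F3347
G1 X92.97 Y122.08 F3347
G1 X107.70 Y144.59 F3347
G1 X125.25 Y170.81 F3347
M5
G0 X35.52 Y36.82
M3 S376
G1 X26.19 Y59.98 F3347
G1 X20.48 Y98.19 F3347
G1 X18.25 Y140.15 F3347
G1 X19.38 Y174.58 F3347
G1 X23.72 Y190.19 F3347
M5
G0 X51.87 Y40.46
M3 S376
G1 X85.77 Y149.51 F3347
G1 X89.47 Y184.52 F3347
G1 X106.03 Y16.46 F3347
G1 X51.87 Y40.46 F3347
M5
G0 X54.12 Y57.74
M3 S376
G1 X63.62 Y89.20 F3347
G1 X86.11 Y65.25 F3347
G1 X54.12 Y57.74 F3347
M5
G0 X130.11 Y8.64
M3 S376
G1 X89.83 Y198.75 F3347
G1 X79.71 Y41.75 F3347
M5
G0 X0.00 Y0.00

Since the viewBox matches the mm dimensions, user units are millimetres directly. The only transform is the Y-flip y_m = 248.10 − y_svg.

Shape 1 is a quadratic bezier drawn with `<path>`. Its stroke #ff0000 means engrave at S376, F3347. After flipping Y the toolpath is (65.64,76.74) → (71.93,88.15) → (81.04,103.26) → (92.97,122.08) → (107.70,144.59) → (125.25,170.81).

Shape 2 is a cubic bezier drawn with `<path>`. Its stroke #ff0000 means engrave at S376, F3347. After flipping Y the toolpath is (35.52,36.82) → (26.19,59.98) → (20.48,98.19) → (18.25,140.15) → (19.38,174.58) → (23.72,190.19).

Shape 3 is a closed polygon drawn with `<path>`. Its stroke #ff0000 means engrave at S376, F3347. After flipping Y the toolpath is (51.87,40.46) → (85.77,149.51) → (89.47,184.52) → (106.03,16.46) → (51.87,40.46), returning to the start.

Shape 4 is a regular polygon drawn with `<polygon>`. Its stroke #ff0000 means engrave at S376, F3347. After flipping Y the toolpath is (54.12,57.74) → (63.62,89.20) → (86.11,65.25) → (54.12,57.74), returning to the start.

Shape 5 is a open polyline drawn with `<path>`. Its stroke #ff0000 means engrave at S376, F3347. After flipping Y the toolpath is (130.11,8.64) → (89.83,198.75) → (79.71,41.75).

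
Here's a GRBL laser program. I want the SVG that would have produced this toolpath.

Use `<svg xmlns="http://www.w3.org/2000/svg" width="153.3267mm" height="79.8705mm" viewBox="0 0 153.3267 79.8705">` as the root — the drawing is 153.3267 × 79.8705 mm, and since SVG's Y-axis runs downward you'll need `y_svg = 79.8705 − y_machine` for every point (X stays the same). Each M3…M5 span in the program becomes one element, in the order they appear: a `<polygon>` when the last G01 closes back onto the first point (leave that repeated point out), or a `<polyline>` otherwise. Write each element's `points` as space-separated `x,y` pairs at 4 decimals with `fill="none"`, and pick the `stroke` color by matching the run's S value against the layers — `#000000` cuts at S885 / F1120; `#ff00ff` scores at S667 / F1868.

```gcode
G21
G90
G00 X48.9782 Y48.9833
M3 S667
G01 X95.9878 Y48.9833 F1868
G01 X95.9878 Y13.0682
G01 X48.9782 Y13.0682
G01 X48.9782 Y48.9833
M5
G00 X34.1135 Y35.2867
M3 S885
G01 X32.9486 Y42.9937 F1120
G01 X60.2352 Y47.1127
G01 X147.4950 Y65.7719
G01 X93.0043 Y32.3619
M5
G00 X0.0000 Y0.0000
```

Each laser-on run becomes one SVG element. Flip Y back into SVG space with y_svg = 79.8705 − y_machine.

Run 1: power S667 maps to stroke `#ff00ff` (score). The run returns to its start, so emit a `<polygon>` with points (Y-flipped): 48.9782,30.8872 95.9878,30.8872 95.9878,66.8023 48.9782,66.8023.

Run 2: S885 ⇒ cut layer `#000000`. The run is open, so emit a `<polyline>` with points (Y-flipped): 34.1135,44.5838 32.9486,36.8768 60.2352,32.7578 147.4950,14.0986 93.0043,47.5086.

<svg xmlns="http://www.w3.org/2000/svg" width="153.3267mm" height="79.8705mm" viewBox="0 0 153.3267 79.8705">
  <polygon points="48.9782,30.8872 95.9878,30.8872 95.9878,66.8023 48.9782,66.8023" fill="none" stroke="#ff00ff"/>
  <polyline points="34.1135,44.5838 32.9486,36.8768 60.2352,32.7578 147.4950,14.0986 93.0043,47.5086" fill="none" stroke="#000000"/>
</svg>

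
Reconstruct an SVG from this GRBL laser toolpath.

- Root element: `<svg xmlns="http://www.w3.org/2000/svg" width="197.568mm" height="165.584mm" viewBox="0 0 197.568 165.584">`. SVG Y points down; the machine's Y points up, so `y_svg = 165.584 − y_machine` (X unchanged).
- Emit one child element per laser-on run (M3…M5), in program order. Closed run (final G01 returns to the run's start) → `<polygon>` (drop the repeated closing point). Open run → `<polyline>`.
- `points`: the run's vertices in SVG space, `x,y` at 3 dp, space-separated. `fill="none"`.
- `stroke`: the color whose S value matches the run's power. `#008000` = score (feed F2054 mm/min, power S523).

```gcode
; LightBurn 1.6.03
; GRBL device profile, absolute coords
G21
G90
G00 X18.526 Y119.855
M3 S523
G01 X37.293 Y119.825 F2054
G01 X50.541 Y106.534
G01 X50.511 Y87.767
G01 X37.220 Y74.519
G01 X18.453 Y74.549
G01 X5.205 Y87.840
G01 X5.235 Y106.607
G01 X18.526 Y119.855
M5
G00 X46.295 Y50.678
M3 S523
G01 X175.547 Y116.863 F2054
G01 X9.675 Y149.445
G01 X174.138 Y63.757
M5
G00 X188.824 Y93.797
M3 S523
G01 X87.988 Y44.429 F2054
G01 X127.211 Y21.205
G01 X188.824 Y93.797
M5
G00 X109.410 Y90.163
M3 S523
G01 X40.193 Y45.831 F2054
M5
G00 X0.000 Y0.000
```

Each laser-on run becomes one SVG element. Flip Y back into SVG space with y_svg = 165.584 − y_machine. Every run uses S523, so all elements get stroke `#008000` (score).

Run 1: The run returns to its start, so emit a `<polygon>` with points (Y-flipped): 18.526,45.729 37.293,45.759 50.541,59.050 50.511,77.817 37.220,91.065 18.453,91.035 5.205,77.744 5.235,58.977.

Run 2: The run is open, so emit a `<polyline>` with points (Y-flipped): 46.295,114.906 175.547,48.721 9.675,16.139 174.138,101.827.

Run 3: The run returns to its start, so emit a `<polygon>` with points (Y-flipped): 188.824,71.787 87.988,121.155 127.211,144.379.

Run 4: The run is open, so emit a `<polyline>` with points (Y-flipped): 109.410,75.421 40.193,119.753.

<svg xmlns="http://www.w3.org/2000/svg" width="197.568mm" height="165.584mm" viewBox="0 0 197.568 165.584">
  <polygon points="18.526,45.729 37.293,45.759 50.541,59.050 50.511,77.817 37.220,91.065 18.453,91.035 5.205,77.744 5.235,58.977" fill="none" stroke="#008000"/>
  <polyline points="46.295,114.906 175.547,48.721 9.675,16.139 174.138,101.827" fill="none" stroke="#008000"/>
  <polygon points="188.824,71.787 87.988,121.155 127.211,144.379" fill="none" stroke="#008000"/>
  <polyline points="109.410,75.421 40.193,119.753" fill="none" stroke="#008000"/>
</svg>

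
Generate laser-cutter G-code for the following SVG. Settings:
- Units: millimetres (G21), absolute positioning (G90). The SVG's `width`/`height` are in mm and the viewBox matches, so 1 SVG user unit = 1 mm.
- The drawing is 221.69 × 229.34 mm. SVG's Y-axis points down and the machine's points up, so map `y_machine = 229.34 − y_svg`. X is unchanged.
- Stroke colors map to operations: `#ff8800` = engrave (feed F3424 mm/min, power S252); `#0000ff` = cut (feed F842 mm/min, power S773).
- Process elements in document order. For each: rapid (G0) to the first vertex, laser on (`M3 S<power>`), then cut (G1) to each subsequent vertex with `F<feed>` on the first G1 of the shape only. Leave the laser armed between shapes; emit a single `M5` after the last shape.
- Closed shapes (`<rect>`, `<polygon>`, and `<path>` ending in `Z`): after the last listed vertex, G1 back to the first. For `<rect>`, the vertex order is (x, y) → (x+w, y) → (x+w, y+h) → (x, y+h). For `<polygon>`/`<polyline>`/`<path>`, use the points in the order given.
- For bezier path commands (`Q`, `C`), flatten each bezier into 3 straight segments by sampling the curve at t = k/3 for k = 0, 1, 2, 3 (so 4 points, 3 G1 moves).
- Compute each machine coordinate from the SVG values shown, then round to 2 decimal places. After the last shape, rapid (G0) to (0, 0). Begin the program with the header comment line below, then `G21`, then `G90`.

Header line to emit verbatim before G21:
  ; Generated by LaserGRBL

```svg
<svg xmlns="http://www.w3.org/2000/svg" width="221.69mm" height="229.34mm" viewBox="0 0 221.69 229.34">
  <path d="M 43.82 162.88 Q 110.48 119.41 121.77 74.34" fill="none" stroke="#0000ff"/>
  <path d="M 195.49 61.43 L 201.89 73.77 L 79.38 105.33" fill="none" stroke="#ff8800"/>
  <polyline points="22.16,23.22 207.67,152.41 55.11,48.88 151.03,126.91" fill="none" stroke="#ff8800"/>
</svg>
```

Since the viewBox matches the mm dimensions, user units are millimetres directly. The only transform is the Y-flip y_m = 229.34 − y_svg.

Shape 1 is a quadratic bezier drawn with `<path>`. Its stroke #0000ff means cut at S773, F842. After flipping Y the toolpath is (43.82,66.46) → (82.11,95.62) → (108.09,125.13) → (121.77,155.00).

Shape 2 is a open polyline drawn with `<path>`. Its stroke #ff8800 means engrave at S252, F3424. After flipping Y the toolpath is (195.49,167.91) → (201.89,155.57) → (79.38,124.01).

Shape 3 is a open polyline drawn with `<polyline>`. Its stroke #ff8800 means engrave at S252, F3424. After flipping Y the toolpath is (22.16,206.12) → (207.67,76.93) → (55.11,180.46) → (151.03,102.43).

; Generated by LaserGRBL
G21
G90
G0 X43.82 Y66.46
M3 S773
G1 X82.11 Y95.62 F842
G1 X108.09 Y125.13
G1 X121.77 Y155.00
G0 X195.49 Y167.91
M3 S252
G1 X201.89 Y155.57 F3424
G1 X79.38 Y124.01
G0 X22.16 Y206.12
M3 S252
G1 X207.67 Y76.93 F3424
G1 X55.11 Y180.46
G1 X151.03 Y102.43
M5
G0 X0.00 Y0.00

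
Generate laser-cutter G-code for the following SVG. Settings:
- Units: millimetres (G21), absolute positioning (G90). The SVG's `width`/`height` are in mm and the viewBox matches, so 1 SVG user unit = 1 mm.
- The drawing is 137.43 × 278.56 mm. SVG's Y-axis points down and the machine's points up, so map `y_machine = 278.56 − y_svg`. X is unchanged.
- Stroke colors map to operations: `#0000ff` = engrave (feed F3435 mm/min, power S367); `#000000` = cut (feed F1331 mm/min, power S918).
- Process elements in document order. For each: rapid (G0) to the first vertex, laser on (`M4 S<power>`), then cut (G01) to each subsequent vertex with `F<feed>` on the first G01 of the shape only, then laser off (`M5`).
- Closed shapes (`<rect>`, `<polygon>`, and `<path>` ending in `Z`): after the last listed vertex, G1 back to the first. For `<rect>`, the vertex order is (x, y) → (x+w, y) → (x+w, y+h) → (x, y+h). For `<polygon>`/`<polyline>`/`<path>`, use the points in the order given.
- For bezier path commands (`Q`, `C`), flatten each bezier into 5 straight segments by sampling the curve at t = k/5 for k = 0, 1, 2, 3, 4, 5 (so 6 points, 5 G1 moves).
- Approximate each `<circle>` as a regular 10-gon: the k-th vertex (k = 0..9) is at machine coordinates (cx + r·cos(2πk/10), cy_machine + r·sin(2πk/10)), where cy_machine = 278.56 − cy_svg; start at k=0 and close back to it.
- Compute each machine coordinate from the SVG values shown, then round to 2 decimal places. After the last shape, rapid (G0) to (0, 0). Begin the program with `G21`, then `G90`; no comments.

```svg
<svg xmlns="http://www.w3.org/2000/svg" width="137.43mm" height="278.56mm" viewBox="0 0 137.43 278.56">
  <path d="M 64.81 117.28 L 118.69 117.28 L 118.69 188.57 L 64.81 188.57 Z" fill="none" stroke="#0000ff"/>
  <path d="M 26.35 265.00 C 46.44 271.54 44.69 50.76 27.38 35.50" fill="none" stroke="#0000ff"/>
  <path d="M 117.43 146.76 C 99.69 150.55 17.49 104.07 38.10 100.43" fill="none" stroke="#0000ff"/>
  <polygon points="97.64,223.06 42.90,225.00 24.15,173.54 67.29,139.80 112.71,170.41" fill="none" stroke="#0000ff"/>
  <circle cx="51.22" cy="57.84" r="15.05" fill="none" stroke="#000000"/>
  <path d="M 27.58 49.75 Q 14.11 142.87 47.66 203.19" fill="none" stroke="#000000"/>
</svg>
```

Since the viewBox matches the mm dimensions, user units are millimetres directly. The only transform is the Y-flip y_m = 278.56 − y_svg.

Shape 1 is a rectangle drawn with `<path>`. Its stroke #0000ff means engrave at S367, F3435. After flipping Y the toolpath is (64.81,161.28) → (118.69,161.28) → (118.69,89.99) → (64.81,89.99) → (64.81,161.28), returning to the start.

Shape 2 is a cubic bezier drawn with `<path>`. Its stroke #0000ff means engrave at S367, F3435. After flipping Y the toolpath is (26.35,13.56) → (35.83,33.45) → (40.38,87.12) → (40.28,153.80) → (35.85,212.70) → (27.38,243.06).

Shape 3 is a cubic bezier drawn with `<path>`. Its stroke #0000ff means engrave at S367, F3435. After flipping Y the toolpath is (117.43,131.80) → (100.39,134.81) → (75.91,145.42) → (52.01,159.16) → (36.73,171.55) → (38.10,178.13).

Shape 4 is a regular polygon drawn with `<polygon>`. Its stroke #0000ff means engrave at S367, F3435. After flipping Y the toolpath is (97.64,55.50) → (42.90,53.56) → (24.15,105.02) → (67.29,138.76) → (112.71,108.15) → (97.64,55.50), returning to the start.

Shape 5 is a circle drawn with `<circle>`. Its stroke #000000 means cut at S918, F1331. After flipping Y the toolpath is (66.27,220.72) → (63.40,229.57) → (55.87,235.03) → (46.57,235.03) → (39.04,229.57) → (36.17,220.72) → (39.04,211.87) → (46.57,206.41) → (55.87,206.41) → (63.40,211.87) → (66.27,220.72), returning to the start.

Shape 6 is a quadratic bezier drawn with `<path>`. Its stroke #000000 means cut at S918, F1331. After flipping Y the toolpath is (27.58,228.81) → (24.07,192.87) → (24.33,159.56) → (28.34,128.87) → (36.12,100.81) → (47.66,75.37).

G21
G90
G0 X64.81 Y161.28
M4 S367
G01 X118.69 Y161.28 F3435
G01 X118.69 Y89.99
G01 X64.81 Y89.99
G01 X64.81 Y161.28
M5
G0 X26.35 Y13.56
M4 S367
G01 X35.83 Y33.45 F3435
G01 X40.38 Y87.12
G01 X40.28 Y153.80
G01 X35.85 Y212.70
G01 X27.38 Y243.06
M5
G0 X117.43 Y131.80
M4 S367
G01 X100.39 Y134.81 F3435
G01 X75.91 Y145.42
G01 X52.01 Y159.16
G01 X36.73 Y171.55
G01 X38.10 Y178.13
M5
G0 X97.64 Y55.50
M4 S367
G01 X42.90 Y53.56 F3435
G01 X24.15 Y105.02
G01 X67.29 Y138.76
G01 X112.71 Y108.15
G01 X97.64 Y55.50
M5
G0 X66.27 Y220.72
M4 S918
G01 X63.40 Y229.57 F1331
G01 X55.87 Y235.03
G01 X46.57 Y235.03
G01 X39.04 Y229.57
G01 X36.17 Y220.72
G01 X39.04 Y211.87
G01 X46.57 Y206.41
G01 X55.87 Y206.41
G01 X63.40 Y211.87
G01 X66.27 Y220.72
M5
G0 X27.58 Y228.81
M4 S918
G01 X24.07 Y192.87 F1331
G01 X24.33 Y159.56
G01 X28.34 Y128.87
G01 X36.12 Y100.81
G01 X47.66 Y75.37
M5
G0 X0.00 Y0.00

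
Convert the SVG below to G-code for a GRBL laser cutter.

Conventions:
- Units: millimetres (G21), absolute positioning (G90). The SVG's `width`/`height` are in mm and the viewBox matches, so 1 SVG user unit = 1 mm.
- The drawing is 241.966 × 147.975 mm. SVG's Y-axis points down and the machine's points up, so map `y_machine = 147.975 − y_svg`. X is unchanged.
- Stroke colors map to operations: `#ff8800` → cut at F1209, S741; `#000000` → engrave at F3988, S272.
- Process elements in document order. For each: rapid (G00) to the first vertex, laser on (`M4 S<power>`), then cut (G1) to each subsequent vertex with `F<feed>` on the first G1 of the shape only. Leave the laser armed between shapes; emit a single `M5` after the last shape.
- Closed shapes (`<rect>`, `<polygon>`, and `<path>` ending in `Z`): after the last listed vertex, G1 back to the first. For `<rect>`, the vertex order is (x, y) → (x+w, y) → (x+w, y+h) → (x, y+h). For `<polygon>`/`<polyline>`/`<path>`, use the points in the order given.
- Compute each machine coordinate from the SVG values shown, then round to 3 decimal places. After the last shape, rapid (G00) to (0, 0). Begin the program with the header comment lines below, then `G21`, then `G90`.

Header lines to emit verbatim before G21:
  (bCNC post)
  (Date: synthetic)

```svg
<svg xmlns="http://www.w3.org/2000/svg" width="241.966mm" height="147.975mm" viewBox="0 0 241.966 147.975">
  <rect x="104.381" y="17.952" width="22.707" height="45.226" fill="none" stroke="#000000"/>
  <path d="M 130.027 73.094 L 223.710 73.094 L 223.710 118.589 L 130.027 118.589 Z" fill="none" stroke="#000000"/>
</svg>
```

(bCNC post)
(Date: synthetic)
G21
G90
G00 X104.381 Y130.023
M4 S272
G1 X127.088 Y130.023 F3988
G1 X127.088 Y84.797
G1 X104.381 Y84.797
G1 X104.381 Y130.023
G00 X130.027 Y74.881
M4 S272
G1 X223.710 Y74.881 F3988
G1 X223.710 Y29.386
G1 X130.027 Y29.386
G1 X130.027 Y74.881
M5
G00 X0.000 Y0.000

Since the viewBox matches the mm dimensions, user units are millimetres directly. The only transform is the Y-flip y_m = 147.975 − y_svg.

Shape 1 is a rectangle drawn with `<rect>`. Its stroke #000000 means engrave at S272, F3988. After flipping Y the toolpath is (104.381,130.023) → (127.088,130.023) → (127.088,84.797) → (104.381,84.797) → (104.381,130.023), returning to the start.

Shape 2 is a rectangle drawn with `<path>`. Its stroke #000000 means engrave at S272, F3988. After flipping Y the toolpath is (130.027,74.881) → (223.710,74.881) → (223.710,29.386) → (130.027,29.386) → (130.027,74.881), returning to the start.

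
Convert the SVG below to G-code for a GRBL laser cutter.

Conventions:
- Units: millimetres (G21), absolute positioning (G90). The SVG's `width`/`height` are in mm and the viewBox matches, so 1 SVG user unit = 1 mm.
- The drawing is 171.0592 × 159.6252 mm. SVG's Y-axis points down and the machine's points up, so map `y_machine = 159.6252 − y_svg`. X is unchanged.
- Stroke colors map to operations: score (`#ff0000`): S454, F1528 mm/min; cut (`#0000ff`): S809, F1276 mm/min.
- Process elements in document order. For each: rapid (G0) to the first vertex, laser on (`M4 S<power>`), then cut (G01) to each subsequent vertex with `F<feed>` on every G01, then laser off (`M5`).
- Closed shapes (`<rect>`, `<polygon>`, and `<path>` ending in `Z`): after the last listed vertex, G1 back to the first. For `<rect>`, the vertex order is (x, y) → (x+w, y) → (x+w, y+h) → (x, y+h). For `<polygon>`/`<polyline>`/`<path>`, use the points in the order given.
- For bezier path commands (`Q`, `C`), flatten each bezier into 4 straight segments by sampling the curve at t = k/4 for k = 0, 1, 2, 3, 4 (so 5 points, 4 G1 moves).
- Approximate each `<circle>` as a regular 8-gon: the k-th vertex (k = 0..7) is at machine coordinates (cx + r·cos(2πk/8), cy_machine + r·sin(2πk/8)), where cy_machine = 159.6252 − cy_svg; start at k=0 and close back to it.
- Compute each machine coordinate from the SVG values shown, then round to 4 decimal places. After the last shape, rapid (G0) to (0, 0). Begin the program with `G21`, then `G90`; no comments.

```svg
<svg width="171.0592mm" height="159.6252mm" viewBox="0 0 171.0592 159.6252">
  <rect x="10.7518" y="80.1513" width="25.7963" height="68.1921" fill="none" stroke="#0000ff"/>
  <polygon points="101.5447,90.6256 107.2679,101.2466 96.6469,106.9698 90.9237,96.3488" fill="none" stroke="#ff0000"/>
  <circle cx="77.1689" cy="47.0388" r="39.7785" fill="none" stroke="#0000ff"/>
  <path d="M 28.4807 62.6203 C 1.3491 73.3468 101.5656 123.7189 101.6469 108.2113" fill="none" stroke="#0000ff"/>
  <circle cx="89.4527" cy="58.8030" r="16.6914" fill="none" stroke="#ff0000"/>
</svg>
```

Since the viewBox matches the mm dimensions, user units are millimetres directly. The only transform is the Y-flip y_m = 159.6252 − y_svg.

Shape 1 is a rectangle drawn with `<rect>`. Its stroke #0000ff means cut at S809, F1276. After flipping Y the toolpath is (10.7518,79.4739) → (36.5481,79.4739) → (36.5481,11.2818) → (10.7518,11.2818) → (10.7518,79.4739), returning to the start.

Shape 2 is a regular polygon drawn with `<polygon>`. Its stroke #ff0000 means score at S454, F1528. After flipping Y the toolpath is (101.5447,68.9996) → (107.2679,58.3786) → (96.6469,52.6554) → (90.9237,63.2764) → (101.5447,68.9996), returning to the start.

Shape 3 is a circle drawn with `<circle>`. Its stroke #0000ff means cut at S809, F1276. After flipping Y the toolpath is (116.9474,112.5864) → (105.2965,140.7140) → (77.1689,152.3649) → (49.0413,140.7140) → (37.3904,112.5864) → (49.0413,84.4588) → (77.1689,72.8079) → (105.2965,84.4588) → (116.9474,112.5864), returning to the start.

Shape 4 is a cubic bezier drawn with `<path>`. Its stroke #0000ff means cut at S809, F1276. After flipping Y the toolpath is (28.4807,97.0049) → (28.4553,83.1753) → (54.8590,64.3716) → (86.3650,50.4868) → (101.6469,51.4139).

Shape 5 is a circle drawn with `<circle>`. Its stroke #ff0000 means score at S454, F1528. After flipping Y the toolpath is (106.1441,100.8222) → (101.2553,112.6248) → (89.4527,117.5136) → (77.6501,112.6248) → (72.7613,100.8222) → (77.6501,89.0196) → (89.4527,84.1308) → (101.2553,89.0196) → (106.1441,100.8222), returning to the start.

G21
G90
G0 X10.7518 Y79.4739
M4 S809
G01 X36.5481 Y79.4739 F1276
G01 X36.5481 Y11.2818 F1276
G01 X10.7518 Y11.2818 F1276
G01 X10.7518 Y79.4739 F1276
M5
G0 X101.5447 Y68.9996
M4 S454
G01 X107.2679 Y58.3786 F1528
G01 X96.6469 Y52.6554 F1528
G01 X90.9237 Y63.2764 F1528
G01 X101.5447 Y68.9996 F1528
M5
G0 X116.9474 Y112.5864
M4 S809
G01 X105.2965 Y140.7140 F1276
G01 X77.1689 Y152.3649 F1276
G01 X49.0413 Y140.7140 F1276
G01 X37.3904 Y112.5864 F1276
G01 X49.0413 Y84.4588 F1276
G01 X77.1689 Y72.8079 F1276
G01 X105.2965 Y84.4588 F1276
G01 X116.9474 Y112.5864 F1276
M5
G0 X28.4807 Y97.0049
M4 S809
G01 X28.4553 Y83.1753 F1276
G01 X54.8590 Y64.3716 F1276
G01 X86.3650 Y50.4868 F1276
G01 X101.6469 Y51.4139 F1276
M5
G0 X106.1441 Y100.8222
M4 S454
G01 X101.2553 Y112.6248 F1528
G01 X89.4527 Y117.5136 F1528
G01 X77.6501 Y112.6248 F1528
G01 X72.7613 Y100.8222 F1528
G01 X77.6501 Y89.0196 F1528
G01 X89.4527 Y84.1308 F1528
G01 X101.2553 Y89.0196 F1528
G01 X106.1441 Y100.8222 F1528
M5
G0 X0.0000 Y0.0000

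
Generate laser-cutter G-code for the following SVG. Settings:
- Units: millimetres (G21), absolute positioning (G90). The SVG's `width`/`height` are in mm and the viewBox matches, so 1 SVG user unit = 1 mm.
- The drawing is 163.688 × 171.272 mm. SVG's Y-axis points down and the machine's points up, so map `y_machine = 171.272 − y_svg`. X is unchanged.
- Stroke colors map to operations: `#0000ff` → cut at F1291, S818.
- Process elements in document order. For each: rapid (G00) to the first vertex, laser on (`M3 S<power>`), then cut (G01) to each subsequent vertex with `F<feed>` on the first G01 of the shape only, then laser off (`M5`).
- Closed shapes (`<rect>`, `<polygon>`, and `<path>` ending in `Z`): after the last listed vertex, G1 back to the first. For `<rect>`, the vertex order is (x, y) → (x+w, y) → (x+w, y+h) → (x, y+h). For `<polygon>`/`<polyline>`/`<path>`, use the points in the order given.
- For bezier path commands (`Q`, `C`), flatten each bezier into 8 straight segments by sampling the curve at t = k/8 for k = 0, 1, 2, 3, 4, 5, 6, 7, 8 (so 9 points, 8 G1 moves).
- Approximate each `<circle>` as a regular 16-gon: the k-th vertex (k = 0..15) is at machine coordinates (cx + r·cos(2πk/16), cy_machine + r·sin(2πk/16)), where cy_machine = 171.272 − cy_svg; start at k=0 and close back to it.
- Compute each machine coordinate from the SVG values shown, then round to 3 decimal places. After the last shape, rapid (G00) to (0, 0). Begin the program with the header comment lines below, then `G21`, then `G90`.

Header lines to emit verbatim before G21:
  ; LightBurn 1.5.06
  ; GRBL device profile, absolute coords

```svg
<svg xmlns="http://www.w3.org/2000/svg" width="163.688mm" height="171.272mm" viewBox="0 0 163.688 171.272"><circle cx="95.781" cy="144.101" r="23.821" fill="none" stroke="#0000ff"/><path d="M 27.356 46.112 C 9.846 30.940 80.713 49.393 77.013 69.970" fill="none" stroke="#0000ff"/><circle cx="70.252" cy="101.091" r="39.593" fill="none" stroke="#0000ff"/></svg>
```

viewBox `0 0 163.688 171.272` with mm width/height → 1 unit = 1 mm. Flip: y_m = 171.272 − y_svg.

**Shape 1** — `<circle>` circle, stroke `#0000ff` → cut (S818, F1291). Machine vertices: (119.602,27.171) → (117.789,36.287) → (112.625,44.015) → (104.897,49.179) → (95.781,50.992) → (86.665,49.179) → (78.937,44.015) → (73.773,36.287) → (71.960,27.171) → (73.773,18.055) → (78.937,10.327) → (86.665,5.163) → (95.781,3.350) → (104.897,5.163) → (112.625,10.327) → (117.789,18.055) → (119.602,27.171). Closed: final G1 returns to the first vertex.

**Shape 2** — `<path>` cubic bezier, stroke `#0000ff` → cut (S818, F1291). Control points (SVG): P0=(27.356,46.112), P1=(9.846,30.940), P2=(80.713,49.393), P3=(77.013,69.970); sampled at t=k/8. Machine vertices: (27.356,125.160) → (24.614,129.335) → (28.248,130.727) → (36.349,129.704) → (47.006,126.637) → (58.310,121.894) → (68.353,115.844) → (75.223,108.857) → (77.013,101.302). Open path.

**Shape 3** — `<circle>` circle, stroke `#0000ff` → cut (S818, F1291). Machine vertices: (109.845,70.181) → (106.831,85.333) → (98.248,98.177) → (85.404,106.760) → (70.252,109.774) → (55.100,106.760) → (42.256,98.177) → (33.673,85.333) → (30.659,70.181) → (33.673,55.029) → (42.256,42.185) → (55.100,33.602) → (70.252,30.588) → (85.404,33.602) → (98.248,42.185) → (106.831,55.029) → (109.845,70.181). Closed: final G1 returns to the first vertex.

; LightBurn 1.5.06
; GRBL device profile, absolute coords
G21
G90
G00 X119.602 Y27.171
M3 S818
G01 X117.789 Y36.287 F1291
G01 X112.625 Y44.015
G01 X104.897 Y49.179
G01 X95.781 Y50.992
G01 X86.665 Y49.179
G01 X78.937 Y44.015
G01 X73.773 Y36.287
G01 X71.960 Y27.171
G01 X73.773 Y18.055
G01 X78.937 Y10.327
G01 X86.665 Y5.163
G01 X95.781 Y3.350
G01 X104.897 Y5.163
G01 X112.625 Y10.327
G01 X117.789 Y18.055
G01 X119.602 Y27.171
M5
G00 X27.356 Y125.160
M3 S818
G01 X24.614 Y129.335 F1291
G01 X28.248 Y130.727
G01 X36.349 Y129.704
G01 X47.006 Y126.637
G01 X58.310 Y121.894
G01 X68.353 Y115.844
G01 X75.223 Y108.857
G01 X77.013 Y101.302
M5
G00 X109.845 Y70.181
M3 S818
G01 X106.831 Y85.333 F1291
G01 X98.248 Y98.177
G01 X85.404 Y106.760
G01 X70.252 Y109.774
G01 X55.100 Y106.760
G01 X42.256 Y98.177
G01 X33.673 Y85.333
G01 X30.659 Y70.181
G01 X33.673 Y55.029
G01 X42.256 Y42.185
G01 X55.100 Y33.602
G01 X70.252 Y30.588
G01 X85.404 Y33.602
G01 X98.248 Y42.185
G01 X106.831 Y55.029
G01 X109.845 Y70.181
M5
G00 X0.000 Y0.000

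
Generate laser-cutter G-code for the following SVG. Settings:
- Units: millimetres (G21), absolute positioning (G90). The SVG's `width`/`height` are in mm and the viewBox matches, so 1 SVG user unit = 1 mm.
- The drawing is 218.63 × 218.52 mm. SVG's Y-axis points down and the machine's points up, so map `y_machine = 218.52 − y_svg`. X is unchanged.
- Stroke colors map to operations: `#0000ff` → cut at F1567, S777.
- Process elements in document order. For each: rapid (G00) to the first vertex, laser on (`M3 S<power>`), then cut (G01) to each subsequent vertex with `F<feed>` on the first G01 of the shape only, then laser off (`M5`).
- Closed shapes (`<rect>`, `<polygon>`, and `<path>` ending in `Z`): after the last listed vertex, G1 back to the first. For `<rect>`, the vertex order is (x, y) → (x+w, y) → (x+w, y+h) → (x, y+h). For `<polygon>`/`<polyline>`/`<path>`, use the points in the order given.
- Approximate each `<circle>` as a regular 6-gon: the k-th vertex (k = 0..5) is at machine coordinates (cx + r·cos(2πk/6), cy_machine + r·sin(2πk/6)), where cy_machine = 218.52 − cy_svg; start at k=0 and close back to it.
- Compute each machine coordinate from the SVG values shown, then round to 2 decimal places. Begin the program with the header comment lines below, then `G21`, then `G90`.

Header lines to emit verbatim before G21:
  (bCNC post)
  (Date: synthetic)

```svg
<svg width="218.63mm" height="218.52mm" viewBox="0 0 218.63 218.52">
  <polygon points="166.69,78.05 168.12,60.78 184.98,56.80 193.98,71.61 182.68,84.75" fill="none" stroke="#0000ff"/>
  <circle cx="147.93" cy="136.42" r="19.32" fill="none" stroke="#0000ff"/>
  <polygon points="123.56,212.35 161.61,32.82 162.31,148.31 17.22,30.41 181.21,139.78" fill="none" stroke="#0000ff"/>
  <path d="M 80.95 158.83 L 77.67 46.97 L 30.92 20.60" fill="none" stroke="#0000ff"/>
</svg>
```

viewBox `0 0 218.63 218.52` with mm width/height → 1 unit = 1 mm. Flip: y_m = 218.52 − y_svg.

**Shape 1** — `<polygon>` regular polygon, stroke `#0000ff` → cut (S777, F1567). Machine vertices: (166.69,140.47) → (168.12,157.74) → (184.98,161.72) → (193.98,146.91) → (182.68,133.77) → (166.69,140.47). Closed: final G1 returns to the first vertex.

**Shape 2** — `<circle>` circle, stroke `#0000ff` → cut (S777, F1567). Machine vertices: (167.25,82.10) → (157.59,98.83) → (138.27,98.83) → (128.61,82.10) → (138.27,65.37) → (157.59,65.37) → (167.25,82.10). Closed: final G1 returns to the first vertex.

**Shape 3** — `<polygon>` closed polygon, stroke `#0000ff` → cut (S777, F1567). Machine vertices: (123.56,6.17) → (161.61,185.70) → (162.31,70.21) → (17.22,188.11) → (181.21,78.74) → (123.56,6.17). Closed: final G1 returns to the first vertex.

**Shape 4** — `<path>` open polyline, stroke `#0000ff` → cut (S777, F1567). Machine vertices: (80.95,59.69) → (77.67,171.55) → (30.92,197.92). Open path.

(bCNC post)
(Date: synthetic)
G21
G90
G00 X166.69 Y140.47
M3 S777
G01 X168.12 Y157.74 F1567
G01 X184.98 Y161.72
G01 X193.98 Y146.91
G01 X182.68 Y133.77
G01 X166.69 Y140.47
M5
G00 X167.25 Y82.10
M3 S777
G01 X157.59 Y98.83 F1567
G01 X138.27 Y98.83
G01 X128.61 Y82.10
G01 X138.27 Y65.37
G01 X157.59 Y65.37
G01 X167.25 Y82.10
M5
G00 X123.56 Y6.17
M3 S777
G01 X161.61 Y185.70 F1567
G01 X162.31 Y70.21
G01 X17.22 Y188.11
G01 X181.21 Y78.74
G01 X123.56 Y6.17
M5
G00 X80.95 Y59.69
M3 S777
G01 X77.67 Y171.55 F1567
G01 X30.92 Y197.92
M5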